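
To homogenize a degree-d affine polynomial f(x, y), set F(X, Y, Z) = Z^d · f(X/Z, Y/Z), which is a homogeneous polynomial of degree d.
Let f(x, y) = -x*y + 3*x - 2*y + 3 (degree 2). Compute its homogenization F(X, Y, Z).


F(X, Y, Z) = -X*Y + 3*X*Z - 2*Y*Z + 3*Z**2

deg(f) = 2.
Substitute x = X/Z, y = Y/Z into f, then multiply by Z^2.
  monomial -1·x^1·y^1 ↦ -1·X^1·Y^1·Z^0.
  monomial 3·x^1·y^0 ↦ 3·X^1·Y^0·Z^1.
  monomial -2·x^0·y^1 ↦ -2·X^0·Y^1·Z^1.
  monomial 3·x^0·y^0 ↦ 3·X^0·Y^0·Z^2.
Collecting: F(X, Y, Z) = -X*Y + 3*X*Z - 2*Y*Z + 3*Z**2.


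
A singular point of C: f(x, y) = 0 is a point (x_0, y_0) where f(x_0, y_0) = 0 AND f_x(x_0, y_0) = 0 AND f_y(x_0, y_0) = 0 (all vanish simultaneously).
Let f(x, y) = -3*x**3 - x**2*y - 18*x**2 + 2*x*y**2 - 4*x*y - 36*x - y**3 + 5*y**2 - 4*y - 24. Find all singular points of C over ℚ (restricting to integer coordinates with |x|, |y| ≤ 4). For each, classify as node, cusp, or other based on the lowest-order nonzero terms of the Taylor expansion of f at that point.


Singular points: {(-2, 0)}; classification: cusp.

Compute partial derivatives:
  f_x = -9*x**2 - 2*x*y - 36*x + 2*y**2 - 4*y - 36.
  f_y = -x**2 + 4*x*y - 4*x - 3*y**2 + 10*y - 4.
Scan x_0 ∈ {−4, ..., 4}. For each x_0, f_y(x_0, y) is a polynomial in y; find its integer roots y ∈ {−4, ..., 4}, then test f_x and f at those candidates.
  x = -4: f_y(-4, y) = -3*y**2 - 6*y - 4; no integer root y with |y| ≤ 4.
  x = -3: f_y(-3, y) = -3*y**2 - 2*y - 1; no integer root y with |y| ≤ 4.
  x = -2: f_y(-2, y) = -3*y**2 + 2*y; vanishes at y ∈ {0}. (-2, 0): f_x = 0, f = 0 — SINGULAR.
  x = -1: f_y(-1, y) = -3*y**2 + 6*y - 1; no integer root y with |y| ≤ 4.
  x = 0: f_y(0, y) = -3*y**2 + 10*y - 4; no integer root y with |y| ≤ 4.
  x = 1: f_y(1, y) = -3*y**2 + 14*y - 9; no integer root y with |y| ≤ 4.
  x = 2: f_y(2, y) = -3*y**2 + 18*y - 16; no integer root y with |y| ≤ 4.
  x = 3: f_y(3, y) = -3*y**2 + 22*y - 25; no integer root y with |y| ≤ 4.
  x = 4: f_y(4, y) = -3*y**2 + 26*y - 36; no integer root y with |y| ≤ 4.
Only singular point on the grid: (-2, 0).
Classify: substitute x = -2 + u, y = 0 + v and expand: f = -3*u**3 - u**2*v + 2*u*v**2 - v**3 + v**2.
No constant or linear terms (consistent with a singular point). Quadratic part: v**2. Cubic part: -3*u**3 - u**2*v + 2*u*v**2 - v**3.
The quadratic part v**2 is a perfect square, so there is a single (double) tangent line v = 0, i.e. y = 0. Restricting the cubic part to that line (v = 0) leaves -3*u**3 ≠ 0, so f is not divisible by v and the branch is v² ≈ 3*u**3 to lowest order — this is a cusp.
Classification: cusp.


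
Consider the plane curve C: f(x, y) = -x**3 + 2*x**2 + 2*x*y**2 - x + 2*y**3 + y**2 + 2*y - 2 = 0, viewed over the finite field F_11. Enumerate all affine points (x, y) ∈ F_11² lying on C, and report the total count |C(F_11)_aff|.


Affine F_11-points: {(0, 2), (1, 6), (3, 6), (3, 8), (3, 10), (4, 4), (4, 9), (4, 10), (5, 3), (6, 10), (9, 6), (10, 9)}; count = 12.

For each of the 121 pairs (x, y) ∈ F_11², evaluate f(x, y) mod 11. Record the zeros.
  x = 0: [0↦9, 1↦3, 2↦0, 3↦1, 4↦7, 5↦8, 6↦5, 7↦10, 8↦2, 9↦4, 10↦6]  zeros at y ∈ {2}
  x = 1: [0↦9, 1↦5, 2↦8, 3↦8, 4↦6, 5↦3, 6↦0, 7↦9, 8↦9, 9↦1, 10↦8]  zeros at y ∈ {6}
  x = 2: [0↦7, 1↦5, 2↦3, 3↦2, 4↦3, 5↦7, 6↦4, 7↦6, 8↦3, 9↦7, 10↦8]  zeros at y ∈ ∅
  x = 3: [0↦8, 1↦8, 2↦1, 3↦10, 4↦3, 5↦3, 6↦0, 7↦6, 8↦0, 9↦5, 10↦0]  zeros at y ∈ {6, 8, 10}
  x = 4: [0↦6, 1↦8, 2↦7, 3↦4, 4↦0, 5↦7, 6↦4, 7↦3, 8↦5, 9↦0, 10↦0]  zeros at y ∈ {4, 9, 10}
  x = 5: [0↦6, 1↦10, 2↦4, 3↦0, 4↦10, 5↦2, 6↦10, 7↦2, 8↦1, 9↦8, 10↦2]  zeros at y ∈ {3}
  x = 6: [0↦2, 1↦8, 2↦8, 3↦3, 4↦5, 5↦4, 6↦1, 7↦8, 8↦4, 9↦1, 10↦0]  zeros at y ∈ {10}
  x = 7: [0↦10, 1↦7, 2↦2, 3↦7, 4↦1, 5↦7, 6↦4, 7↦4, 8↦8, 9↦6, 10↦10]  zeros at y ∈ ∅
  x = 8: [0↦2, 1↦1, 2↦2, 3↦6, 4↦3, 5↦5, 6↦2, 7↦6, 8↦7, 9↦6, 10↦4]  zeros at y ∈ ∅
  x = 9: [0↦5, 1↦6, 2↦2, 3↦5, 4↦5, 5↦3, 6↦0, 7↦8, 8↦6, 9↦6, 10↦9]  zeros at y ∈ {6}
  x = 10: [0↦2, 1↦5, 2↦7, 3↦9, 4↦1, 5↦6, 6↦3, 7↦4, 8↦10, 9↦0, 10↦8]  zeros at y ∈ {9}
Collecting zeros: affine points = {(0, 2), (1, 6), (3, 6), (3, 8), (3, 10), (4, 4), (4, 9), (4, 10), (5, 3), (6, 10), (9, 6), (10, 9)}.
Total count |C(F_11)_aff| = 12.


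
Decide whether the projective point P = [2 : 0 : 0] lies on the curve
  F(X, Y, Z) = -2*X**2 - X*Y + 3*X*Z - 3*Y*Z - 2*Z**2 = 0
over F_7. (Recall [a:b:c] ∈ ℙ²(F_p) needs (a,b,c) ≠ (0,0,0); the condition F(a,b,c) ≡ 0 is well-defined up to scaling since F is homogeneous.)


F(2,0,0) ≡ 6 (mod 7); P is NOT on the curve.

Evaluate F(2, 0, 0) term-by-term (mod 7).
  -2*X**2 ↦ -2·4·1·1 = -8
  -X*Y ↦ -1·2·0·1 = 0
  3*X*Z ↦ 3·2·1·0 = 0
  -3*Y*Z ↦ -3·1·0·0 = 0
  -2*Z**2 ↦ -2·1·1·0 = 0
Sum: F(2, 0, 0) = (-8) + (0) + (0) + (0) + (0) = -8.
Reducing mod 7: -8 ≡ 6 (mod 7).
Since F(a, b, c) ≡ 6 ≠ 0 (mod 7), P does NOT lie on the curve.


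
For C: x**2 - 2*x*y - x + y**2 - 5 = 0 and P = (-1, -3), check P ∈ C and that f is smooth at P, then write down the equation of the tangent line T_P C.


Tangent line at P: 3*x - 4*y - 9 = 0.

Step 1: f(-1, -3) = 0, so P lies on C.
Step 2: partial derivatives
  f_x(x, y) = 2*x - 2*y - 1, f_y(x, y) = -2*x + 2*y.
  f_x(P) = 3, f_y(P) = -4 (gradient nonzero, so P is smooth).
Step 3: tangent line at P: 3·(x − -1) + -4·(y − -3) = 0.
Expanding: 3*x - 4*y - 9 = 0.


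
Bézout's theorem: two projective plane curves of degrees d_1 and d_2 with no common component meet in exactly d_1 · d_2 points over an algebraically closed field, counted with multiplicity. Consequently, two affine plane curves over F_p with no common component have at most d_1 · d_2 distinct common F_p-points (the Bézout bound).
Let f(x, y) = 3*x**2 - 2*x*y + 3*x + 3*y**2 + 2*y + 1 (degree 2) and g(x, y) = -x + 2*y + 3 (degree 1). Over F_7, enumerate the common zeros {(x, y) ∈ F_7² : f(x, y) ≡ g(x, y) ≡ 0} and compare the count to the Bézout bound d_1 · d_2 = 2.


Common zeros: ∅; count = 0; Bézout bound = 2.

deg(f) = 2, deg(g) = 1, so Bézout bound = 2.
Scan x ∈ F_7. For each x, list the y ∈ F_7 with f(x, y) ≡ 0 and those with g(x, y) ≡ 0 (mod 7); the common zeros in that column are the intersection.
  x = 0: f ≡ 0 at y ∈ ∅; g ≡ 0 at y ∈ {2}; common: ∅.
  x = 1: f ≡ 0 at y ∈ {0}; g ≡ 0 at y ∈ {6}; common: ∅.
  x = 2: f ≡ 0 at y ∈ {5}; g ≡ 0 at y ∈ {3}; common: ∅.
  x = 3: f ≡ 0 at y ∈ ∅; g ≡ 0 at y ∈ {0}; common: ∅.
  x = 4: f ≡ 0 at y ∈ {3, 6}; g ≡ 0 at y ∈ {4}; common: ∅.
  x = 5: f ≡ 0 at y ∈ {0, 5}; g ≡ 0 at y ∈ {1}; common: ∅.
  x = 6: f ≡ 0 at y ∈ {2, 6}; g ≡ 0 at y ∈ {5}; common: ∅.
Collecting: common zeros = ∅, so the count is 0.
Comparison with the Bézout bound: 0 ≤ 2 = deg(f)·deg(g), as expected for curves with no common component (the affine F_7-count falls short of the bound because intersections may lie at infinity, over extension fields, or carry multiplicity).


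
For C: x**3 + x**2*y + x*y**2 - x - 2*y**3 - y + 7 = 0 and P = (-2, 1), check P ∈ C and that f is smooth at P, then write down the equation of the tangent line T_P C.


Tangent line at P: 8*x - 7*y + 23 = 0.

Step 1: f(-2, 1) = 0, so P lies on C.
Step 2: partial derivatives
  f_x(x, y) = 3*x**2 + 2*x*y + y**2 - 1, f_y(x, y) = x**2 + 2*x*y - 6*y**2 - 1.
  f_x(P) = 8, f_y(P) = -7 (gradient nonzero, so P is smooth).
Step 3: tangent line at P: 8·(x − -2) + -7·(y − 1) = 0.
Expanding: 8*x - 7*y + 23 = 0.


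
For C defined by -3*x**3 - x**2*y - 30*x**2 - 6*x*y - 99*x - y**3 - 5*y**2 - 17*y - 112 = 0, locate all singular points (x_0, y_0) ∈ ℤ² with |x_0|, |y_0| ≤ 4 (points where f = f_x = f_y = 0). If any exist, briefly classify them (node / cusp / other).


Singular points: {(-3, -2)}; classification: node.

Compute partial derivatives:
  f_x = -9*x**2 - 2*x*y - 60*x - 6*y - 99.
  f_y = -x**2 - 6*x - 3*y**2 - 10*y - 17.
Scan x_0 ∈ {−4, ..., 4}. For each x_0, f_y(x_0, y) is a polynomial in y; find its integer roots y ∈ {−4, ..., 4}, then test f_x and f at those candidates.
  x = -4: f_y(-4, y) = -3*y**2 - 10*y - 9; no integer root y with |y| ≤ 4.
  x = -3: f_y(-3, y) = -3*y**2 - 10*y - 8; vanishes at y ∈ {-2}. (-3, -2): f_x = 0, f = 0 — SINGULAR.
  x = -2: f_y(-2, y) = -3*y**2 - 10*y - 9; no integer root y with |y| ≤ 4.
  x = -1: f_y(-1, y) = -3*y**2 - 10*y - 12; no integer root y with |y| ≤ 4.
  x = 0: f_y(0, y) = -3*y**2 - 10*y - 17; no integer root y with |y| ≤ 4.
  x = 1: f_y(1, y) = -3*y**2 - 10*y - 24; no integer root y with |y| ≤ 4.
  x = 2: f_y(2, y) = -3*y**2 - 10*y - 33; no integer root y with |y| ≤ 4.
  x = 3: f_y(3, y) = -3*y**2 - 10*y - 44; no integer root y with |y| ≤ 4.
  x = 4: f_y(4, y) = -3*y**2 - 10*y - 57; no integer root y with |y| ≤ 4.
Only singular point on the grid: (-3, -2).
Classify: substitute x = -3 + u, y = -2 + v and expand: f = -3*u**3 - u**2*v - u**2 - v**3 + v**2.
No constant or linear terms (consistent with a singular point). Quadratic part: -u**2 + v**2. Cubic part: -3*u**3 - u**2*v - v**3.
The quadratic part v**2 - u**2 = (v − u)(v + u) splits into two distinct linear factors, so there are two distinct tangent lines y − -2 = ±(x − -3) — this is a node (ordinary double point).
Classification: node.


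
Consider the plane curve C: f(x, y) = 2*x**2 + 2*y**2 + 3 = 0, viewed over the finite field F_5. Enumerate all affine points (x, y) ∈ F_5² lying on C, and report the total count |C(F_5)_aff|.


Affine F_5-points: {(0, 1), (0, 4), (1, 0), (4, 0)}; count = 4.

For each of the 25 pairs (x, y) ∈ F_5², evaluate f(x, y) mod 5. Record the zeros.
  x = 0: [0↦3, 1↦0, 2↦1, 3↦1, 4↦0]  zeros at y ∈ {1, 4}
  x = 1: [0↦0, 1↦2, 2↦3, 3↦3, 4↦2]  zeros at y ∈ {0}
  x = 2: [0↦1, 1↦3, 2↦4, 3↦4, 4↦3]  zeros at y ∈ ∅
  x = 3: [0↦1, 1↦3, 2↦4, 3↦4, 4↦3]  zeros at y ∈ ∅
  x = 4: [0↦0, 1↦2, 2↦3, 3↦3, 4↦2]  zeros at y ∈ {0}
Collecting zeros: affine points = {(0, 1), (0, 4), (1, 0), (4, 0)}.
Total count |C(F_5)_aff| = 4.


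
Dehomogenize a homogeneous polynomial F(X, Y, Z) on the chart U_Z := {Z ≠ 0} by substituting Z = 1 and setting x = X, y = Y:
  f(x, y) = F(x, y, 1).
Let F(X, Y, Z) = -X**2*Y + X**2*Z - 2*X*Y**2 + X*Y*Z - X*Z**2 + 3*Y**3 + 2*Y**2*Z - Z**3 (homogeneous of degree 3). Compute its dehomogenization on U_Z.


f(x, y) = -x**2*y + x**2 - 2*x*y**2 + x*y - x + 3*y**3 + 2*y**2 - 1

On U_Z we set Z = 1. Each monomial c·X^i·Y^j·Z^k in F becomes c·x^i·y^j·1^k = c·x^i·y^j.
Substituting Z = 1: F(X, Y, 1) = -x**2*y + x**2 - 2*x*y**2 + x*y - x + 3*y**3 + 2*y**2 - 1.
Note: deg(f) ≤ deg(F) = 3; strict inequality happens when F is divisible by Z (lost terms).


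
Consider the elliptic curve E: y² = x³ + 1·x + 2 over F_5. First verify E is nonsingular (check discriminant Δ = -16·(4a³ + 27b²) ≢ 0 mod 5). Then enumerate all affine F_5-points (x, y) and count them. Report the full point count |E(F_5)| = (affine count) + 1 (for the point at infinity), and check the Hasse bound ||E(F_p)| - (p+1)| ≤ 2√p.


Affine points = {(1, 2), (1, 3), (4, 0)}; affine count = 3; |E(F_5)| = 4.

Discriminant check: Δ ∝ 4a³ + 27b² = 4·1³ + 27·2² = 4·1 + 27·4 ≡ 2 (mod 5). Nonzero ⇒ E is nonsingular.
For each x ∈ F_5, compute rhs = x³ + 1·x + 2 mod 5, then count y ∈ F_5 with y² ≡ rhs.
  x = 0: rhs = 2, matching y values: none (0 points).
  x = 1: rhs = 4, matching y values: 2, 3 (2 points).
  x = 2: rhs = 2, matching y values: none (0 points).
  x = 3: rhs = 2, matching y values: none (0 points).
  x = 4: rhs = 0, matching y values: 0 (1 points).
Total affine count: 3.
Full point count |E(F_5)| = 3 + 1 = 4.
Hasse bound: |4 − (5+1)| = |-2| = 2 ≤ 2√5 ≈ 4.4721 ✓.


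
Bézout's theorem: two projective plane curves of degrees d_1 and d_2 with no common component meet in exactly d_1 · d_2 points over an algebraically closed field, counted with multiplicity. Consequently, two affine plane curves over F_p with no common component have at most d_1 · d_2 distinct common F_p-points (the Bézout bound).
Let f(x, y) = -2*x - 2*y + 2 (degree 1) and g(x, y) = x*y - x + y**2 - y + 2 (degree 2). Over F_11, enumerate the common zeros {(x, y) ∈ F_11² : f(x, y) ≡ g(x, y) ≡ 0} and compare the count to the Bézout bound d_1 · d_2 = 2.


Common zeros: {(2, 10)}; count = 1; Bézout bound = 2.

deg(f) = 1, deg(g) = 2, so Bézout bound = 2.
Scan x ∈ F_11. For each x, list the y ∈ F_11 with f(x, y) ≡ 0 and those with g(x, y) ≡ 0 (mod 11); the common zeros in that column are the intersection.
  x = 0: f ≡ 0 at y ∈ {1}; g ≡ 0 at y ∈ {5, 7}; common: ∅.
  x = 1: f ≡ 0 at y ∈ {0}; g ≡ 0 at y ∈ ∅; common: ∅.
  x = 2: f ≡ 0 at y ∈ {10}; g ≡ 0 at y ∈ {0, 10}; common: {10}.
  x = 3: f ≡ 0 at y ∈ {9}; g ≡ 0 at y ∈ ∅; common: ∅.
  x = 4: f ≡ 0 at y ∈ {8}; g ≡ 0 at y ∈ ∅; common: ∅.
  x = 5: f ≡ 0 at y ∈ {7}; g ≡ 0 at y ∈ ∅; common: ∅.
  x = 6: f ≡ 0 at y ∈ {6}; g ≡ 0 at y ∈ ∅; common: ∅.
  x = 7: f ≡ 0 at y ∈ {5}; g ≡ 0 at y ∈ {2, 3}; common: ∅.
  x = 8: f ≡ 0 at y ∈ {4}; g ≡ 0 at y ∈ ∅; common: ∅.
  x = 9: f ≡ 0 at y ∈ {3}; g ≡ 0 at y ∈ {6, 8}; common: ∅.
  x = 10: f ≡ 0 at y ∈ {2}; g ≡ 0 at y ∈ {4, 9}; common: ∅.
Collecting: common zeros = {(2, 10)}, so the count is 1.
Comparison with the Bézout bound: 1 ≤ 2 = deg(f)·deg(g), as expected for curves with no common component (the affine F_11-count falls short of the bound because intersections may lie at infinity, over extension fields, or carry multiplicity).


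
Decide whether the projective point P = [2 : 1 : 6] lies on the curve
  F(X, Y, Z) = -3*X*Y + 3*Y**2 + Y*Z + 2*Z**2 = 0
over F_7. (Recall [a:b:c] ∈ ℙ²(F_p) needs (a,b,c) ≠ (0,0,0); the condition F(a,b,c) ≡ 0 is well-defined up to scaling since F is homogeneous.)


F(2,1,6) ≡ 5 (mod 7); P is NOT on the curve.

Evaluate F(2, 1, 6) term-by-term (mod 7).
  -3*X*Y ↦ -3·2·1·1 = -6
  3*Y**2 ↦ 3·1·1·1 = 3
  Y*Z ↦ 1·1·1·6 = 6
  2*Z**2 ↦ 2·1·1·36 = 72
Sum: F(2, 1, 6) = (-6) + (3) + (6) + (72) = 75.
Reducing mod 7: 75 ≡ 5 (mod 7).
Since F(a, b, c) ≡ 5 ≠ 0 (mod 7), P does NOT lie on the curve.


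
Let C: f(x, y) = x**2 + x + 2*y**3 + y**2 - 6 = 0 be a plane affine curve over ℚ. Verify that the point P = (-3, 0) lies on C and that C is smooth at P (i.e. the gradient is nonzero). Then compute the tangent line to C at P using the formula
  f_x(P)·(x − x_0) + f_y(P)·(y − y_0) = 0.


Tangent line at P: -5*x - 15 = 0.

Step 1: f(-3, 0) = 0, so P lies on C.
Step 2: partial derivatives
  f_x(x, y) = 2*x + 1, f_y(x, y) = 6*y**2 + 2*y.
  f_x(P) = -5, f_y(P) = 0 (gradient nonzero, so P is smooth).
Step 3: tangent line at P: -5·(x − -3) + 0·(y − 0) = 0.
Expanding: -5*x - 15 = 0.


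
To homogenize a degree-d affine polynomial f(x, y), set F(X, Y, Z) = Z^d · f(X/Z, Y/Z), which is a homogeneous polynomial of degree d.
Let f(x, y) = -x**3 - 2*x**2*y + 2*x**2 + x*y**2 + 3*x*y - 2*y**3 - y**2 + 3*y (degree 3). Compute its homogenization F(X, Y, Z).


F(X, Y, Z) = -X**3 - 2*X**2*Y + 2*X**2*Z + X*Y**2 + 3*X*Y*Z - 2*Y**3 - Y**2*Z + 3*Y*Z**2

deg(f) = 3.
Substitute x = X/Z, y = Y/Z into f, then multiply by Z^3.
  monomial -1·x^3·y^0 ↦ -1·X^3·Y^0·Z^0.
  monomial -2·x^2·y^1 ↦ -2·X^2·Y^1·Z^0.
  monomial 2·x^2·y^0 ↦ 2·X^2·Y^0·Z^1.
  monomial 1·x^1·y^2 ↦ 1·X^1·Y^2·Z^0.
  monomial 3·x^1·y^1 ↦ 3·X^1·Y^1·Z^1.
  monomial -2·x^0·y^3 ↦ -2·X^0·Y^3·Z^0.
  monomial -1·x^0·y^2 ↦ -1·X^0·Y^2·Z^1.
  monomial 3·x^0·y^1 ↦ 3·X^0·Y^1·Z^2.
Collecting: F(X, Y, Z) = -X**3 - 2*X**2*Y + 2*X**2*Z + X*Y**2 + 3*X*Y*Z - 2*Y**3 - Y**2*Z + 3*Y*Z**2.


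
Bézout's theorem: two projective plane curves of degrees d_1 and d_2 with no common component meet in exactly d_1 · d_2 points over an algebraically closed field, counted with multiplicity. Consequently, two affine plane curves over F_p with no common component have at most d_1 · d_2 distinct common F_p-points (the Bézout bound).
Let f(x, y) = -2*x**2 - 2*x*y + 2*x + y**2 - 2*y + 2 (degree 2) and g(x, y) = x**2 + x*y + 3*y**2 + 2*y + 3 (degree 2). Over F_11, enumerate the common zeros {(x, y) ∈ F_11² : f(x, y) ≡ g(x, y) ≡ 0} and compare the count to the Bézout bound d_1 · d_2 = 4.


Common zeros: ∅; count = 0; Bézout bound = 4.

deg(f) = 2, deg(g) = 2, so Bézout bound = 4.
Scan x ∈ F_11. For each x, list the y ∈ F_11 with f(x, y) ≡ 0 and those with g(x, y) ≡ 0 (mod 11); the common zeros in that column are the intersection.
  x = 0: f ≡ 0 at y ∈ ∅; g ≡ 0 at y ∈ {5, 9}; common: ∅.
  x = 1: f ≡ 0 at y ∈ ∅; g ≡ 0 at y ∈ {2, 8}; common: ∅.
  x = 2: f ≡ 0 at y ∈ {3}; g ≡ 0 at y ∈ {8, 9}; common: ∅.
  x = 3: f ≡ 0 at y ∈ {2, 6}; g ≡ 0 at y ∈ ∅; common: ∅.
  x = 4: f ≡ 0 at y ∈ {0, 10}; g ≡ 0 at y ∈ ∅; common: ∅.
  x = 5: f ≡ 0 at y ∈ ∅; g ≡ 0 at y ∈ ∅; common: ∅.
  x = 6: f ≡ 0 at y ∈ ∅; g ≡ 0 at y ∈ {5, 7}; common: ∅.
  x = 7: f ≡ 0 at y ∈ {2, 3}; g ≡ 0 at y ∈ ∅; common: ∅.
  x = 8: f ≡ 0 at y ∈ {0, 7}; g ≡ 0 at y ∈ {2}; common: ∅.
  x = 9: f ≡ 0 at y ∈ {10}; g ≡ 0 at y ∈ {4, 7}; common: ∅.
  x = 10: f ≡ 0 at y ∈ ∅; g ≡ 0 at y ∈ ∅; common: ∅.
Collecting: common zeros = ∅, so the count is 0.
Comparison with the Bézout bound: 0 ≤ 4 = deg(f)·deg(g), as expected for curves with no common component (the affine F_11-count falls short of the bound because intersections may lie at infinity, over extension fields, or carry multiplicity).


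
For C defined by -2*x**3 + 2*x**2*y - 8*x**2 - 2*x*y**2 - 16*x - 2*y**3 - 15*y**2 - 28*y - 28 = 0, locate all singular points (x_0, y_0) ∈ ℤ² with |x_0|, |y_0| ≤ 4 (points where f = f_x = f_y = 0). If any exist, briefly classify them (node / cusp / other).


Singular points: {(-2, -2)}; classification: cusp.

Compute partial derivatives:
  f_x = -6*x**2 + 4*x*y - 16*x - 2*y**2 - 16.
  f_y = 2*x**2 - 4*x*y - 6*y**2 - 30*y - 28.
Scan x_0 ∈ {−4, ..., 4}. For each x_0, f_y(x_0, y) is a polynomial in y; find its integer roots y ∈ {−4, ..., 4}, then test f_x and f at those candidates.
  x = -4: f_y(-4, y) = -6*y**2 - 14*y + 4; no integer root y with |y| ≤ 4.
  x = -3: f_y(-3, y) = -6*y**2 - 18*y - 10; no integer root y with |y| ≤ 4.
  x = -2: f_y(-2, y) = -6*y**2 - 22*y - 20; vanishes at y ∈ {-2}. (-2, -2): f_x = 0, f = 0 — SINGULAR.
  x = -1: f_y(-1, y) = -6*y**2 - 26*y - 26; no integer root y with |y| ≤ 4.
  x = 0: f_y(0, y) = -6*y**2 - 30*y - 28; no integer root y with |y| ≤ 4.
  x = 1: f_y(1, y) = -6*y**2 - 34*y - 26; no integer root y with |y| ≤ 4.
  x = 2: f_y(2, y) = -6*y**2 - 38*y - 20; no integer root y with |y| ≤ 4.
  x = 3: f_y(3, y) = -6*y**2 - 42*y - 10; no integer root y with |y| ≤ 4.
  x = 4: f_y(4, y) = -6*y**2 - 46*y + 4; no integer root y with |y| ≤ 4.
Only singular point on the grid: (-2, -2).
Classify: substitute x = -2 + u, y = -2 + v and expand: f = -2*u**3 + 2*u**2*v - 2*u*v**2 - 2*v**3 + v**2.
No constant or linear terms (consistent with a singular point). Quadratic part: v**2. Cubic part: -2*u**3 + 2*u**2*v - 2*u*v**2 - 2*v**3.
The quadratic part v**2 is a perfect square, so there is a single (double) tangent line v = 0, i.e. y = -2. Restricting the cubic part to that line (v = 0) leaves -2*u**3 ≠ 0, so f is not divisible by v and the branch is v² ≈ 2*u**3 to lowest order — this is a cusp.
Classification: cusp.


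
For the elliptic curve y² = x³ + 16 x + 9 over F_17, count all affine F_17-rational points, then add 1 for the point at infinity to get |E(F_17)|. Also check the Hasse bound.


Affine points = {(0, 3), (0, 14), (1, 3), (1, 14), (2, 7), (2, 10), (3, 4), (3, 13), (4, 1), (4, 16), (6, 7), (6, 10), (9, 7), (9, 10), (10, 8), (10, 9), (12, 5), (12, 12), (13, 0), (14, 6), (14, 11), (16, 3), (16, 14)}; affine count = 23; |E(F_17)| = 24.

Discriminant check: Δ ∝ 4a³ + 27b² = 4·16³ + 27·9² = 4·4096 + 27·81 ≡ 7 (mod 17). Nonzero ⇒ E is nonsingular.
For each x ∈ F_17, compute rhs = x³ + 16·x + 9 mod 17, then count y ∈ F_17 with y² ≡ rhs.
  x = 0: rhs = 9, matching y values: 3, 14 (2 points).
  x = 1: rhs = 9, matching y values: 3, 14 (2 points).
  x = 2: rhs = 15, matching y values: 7, 10 (2 points).
  x = 3: rhs = 16, matching y values: 4, 13 (2 points).
  x = 4: rhs = 1, matching y values: 1, 16 (2 points).
  x = 5: rhs = 10, matching y values: none (0 points).
  x = 6: rhs = 15, matching y values: 7, 10 (2 points).
  x = 7: rhs = 5, matching y values: none (0 points).
  x = 8: rhs = 3, matching y values: none (0 points).
  x = 9: rhs = 15, matching y values: 7, 10 (2 points).
  x = 10: rhs = 13, matching y values: 8, 9 (2 points).
  x = 11: rhs = 3, matching y values: none (0 points).
  x = 12: rhs = 8, matching y values: 5, 12 (2 points).
  x = 13: rhs = 0, matching y values: 0 (1 points).
  x = 14: rhs = 2, matching y values: 6, 11 (2 points).
  x = 15: rhs = 3, matching y values: none (0 points).
  x = 16: rhs = 9, matching y values: 3, 14 (2 points).
Total affine count: 23.
Full point count |E(F_17)| = 23 + 1 = 24.
Hasse bound: |24 − (17+1)| = |6| = 6 ≤ 2√17 ≈ 8.2462 ✓.


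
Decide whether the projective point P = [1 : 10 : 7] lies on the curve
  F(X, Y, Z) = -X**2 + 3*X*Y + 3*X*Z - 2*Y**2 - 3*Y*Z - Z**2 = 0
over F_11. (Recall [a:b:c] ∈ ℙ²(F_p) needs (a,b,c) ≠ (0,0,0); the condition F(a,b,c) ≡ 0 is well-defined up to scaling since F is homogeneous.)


F(1,10,7) ≡ 9 (mod 11); P is NOT on the curve.

Evaluate F(1, 10, 7) term-by-term (mod 11).
  -X**2 ↦ -1·1·1·1 = -1
  3*X*Y ↦ 3·1·10·1 = 30
  3*X*Z ↦ 3·1·1·7 = 21
  -2*Y**2 ↦ -2·1·100·1 = -200
  -3*Y*Z ↦ -3·1·10·7 = -210
  -Z**2 ↦ -1·1·1·49 = -49
Sum: F(1, 10, 7) = (-1) + (30) + (21) + (-200) + (-210) + (-49) = -409.
Reducing mod 11: -409 ≡ 9 (mod 11).
Since F(a, b, c) ≡ 9 ≠ 0 (mod 11), P does NOT lie on the curve.


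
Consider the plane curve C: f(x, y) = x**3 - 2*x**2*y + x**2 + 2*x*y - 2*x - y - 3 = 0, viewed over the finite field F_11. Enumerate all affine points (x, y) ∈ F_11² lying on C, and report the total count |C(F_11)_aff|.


Affine F_11-points: {(0, 8), (1, 8), (2, 1), (3, 8), (4, 1), (5, 2), (6, 1), (7, 7), (8, 6), (9, 4), (10, 2)}; count = 11.

For each of the 121 pairs (x, y) ∈ F_11², evaluate f(x, y) mod 11. Record the zeros.
  x = 0: [0↦8, 1↦7, 2↦6, 3↦5, 4↦4, 5↦3, 6↦2, 7↦1, 8↦0, 9↦10, 10↦9]  zeros at y ∈ {8}
  x = 1: [0↦8, 1↦7, 2↦6, 3↦5, 4↦4, 5↦3, 6↦2, 7↦1, 8↦0, 9↦10, 10↦9]  zeros at y ∈ {8}
  x = 2: [0↦5, 1↦0, 2↦6, 3↦1, 4↦7, 5↦2, 6↦8, 7↦3, 8↦9, 9↦4, 10↦10]  zeros at y ∈ {1}
  x = 3: [0↦5, 1↦3, 2↦1, 3↦10, 4↦8, 5↦6, 6↦4, 7↦2, 8↦0, 9↦9, 10↦7]  zeros at y ∈ {8}
  x = 4: [0↦3, 1↦0, 2↦8, 3↦5, 4↦2, 5↦10, 6↦7, 7↦4, 8↦1, 9↦9, 10↦6]  zeros at y ∈ {1}
  x = 5: [0↦5, 1↦8, 2↦0, 3↦3, 4↦6, 5↦9, 6↦1, 7↦4, 8↦7, 9↦10, 10↦2]  zeros at y ∈ {2}
  x = 6: [0↦6, 1↦0, 2↦5, 3↦10, 4↦4, 5↦9, 6↦3, 7↦8, 8↦2, 9↦7, 10↦1]  zeros at y ∈ {1}
  x = 7: [0↦1, 1↦4, 2↦7, 3↦10, 4↦2, 5↦5, 6↦8, 7↦0, 8↦3, 9↦6, 10↦9]  zeros at y ∈ {7}
  x = 8: [0↦7, 1↦4, 2↦1, 3↦9, 4↦6, 5↦3, 6↦0, 7↦8, 8↦5, 9↦2, 10↦10]  zeros at y ∈ {6}
  x = 9: [0↦8, 1↦6, 2↦4, 3↦2, 4↦0, 5↦9, 6↦7, 7↦5, 8↦3, 9↦1, 10↦10]  zeros at y ∈ {4}
  x = 10: [0↦10, 1↦5, 2↦0, 3↦6, 4↦1, 5↦7, 6↦2, 7↦8, 8↦3, 9↦9, 10↦4]  zeros at y ∈ {2}
Collecting zeros: affine points = {(0, 8), (1, 8), (2, 1), (3, 8), (4, 1), (5, 2), (6, 1), (7, 7), (8, 6), (9, 4), (10, 2)}.
Total count |C(F_11)_aff| = 11.


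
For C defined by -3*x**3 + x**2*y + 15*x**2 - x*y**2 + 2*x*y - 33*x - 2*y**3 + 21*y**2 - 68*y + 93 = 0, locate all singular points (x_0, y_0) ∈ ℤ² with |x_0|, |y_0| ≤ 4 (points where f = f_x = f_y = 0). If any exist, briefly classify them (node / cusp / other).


Singular points: {(2, 3)}; classification: cusp.

Compute partial derivatives:
  f_x = -9*x**2 + 2*x*y + 30*x - y**2 + 2*y - 33.
  f_y = x**2 - 2*x*y + 2*x - 6*y**2 + 42*y - 68.
Scan x_0 ∈ {−4, ..., 4}. For each x_0, f_y(x_0, y) is a polynomial in y; find its integer roots y ∈ {−4, ..., 4}, then test f_x and f at those candidates.
  x = -4: f_y(-4, y) = -6*y**2 + 50*y - 60; no integer root y with |y| ≤ 4.
  x = -3: f_y(-3, y) = -6*y**2 + 48*y - 65; no integer root y with |y| ≤ 4.
  x = -2: f_y(-2, y) = -6*y**2 + 46*y - 68; vanishes at y ∈ {2}. (-2, 2): f_x = -137 ≠ 0.
  x = -1: f_y(-1, y) = -6*y**2 + 44*y - 69; no integer root y with |y| ≤ 4.
  x = 0: f_y(0, y) = -6*y**2 + 42*y - 68; no integer root y with |y| ≤ 4.
  x = 1: f_y(1, y) = -6*y**2 + 40*y - 65; no integer root y with |y| ≤ 4.
  x = 2: f_y(2, y) = -6*y**2 + 38*y - 60; vanishes at y ∈ {3}. (2, 3): f_x = 0, f = 0 — SINGULAR.
  x = 3: f_y(3, y) = -6*y**2 + 36*y - 53; no integer root y with |y| ≤ 4.
  x = 4: f_y(4, y) = -6*y**2 + 34*y - 44; vanishes at y ∈ {2}. (4, 2): f_x = -41 ≠ 0.
Only singular point on the grid: (2, 3).
Classify: substitute x = 2 + u, y = 3 + v and expand: f = -3*u**3 + u**2*v - u*v**2 - 2*v**3 + v**2.
No constant or linear terms (consistent with a singular point). Quadratic part: v**2. Cubic part: -3*u**3 + u**2*v - u*v**2 - 2*v**3.
The quadratic part v**2 is a perfect square, so there is a single (double) tangent line v = 0, i.e. y = 3. Restricting the cubic part to that line (v = 0) leaves -3*u**3 ≠ 0, so f is not divisible by v and the branch is v² ≈ 3*u**3 to lowest order — this is a cusp.
Classification: cusp.


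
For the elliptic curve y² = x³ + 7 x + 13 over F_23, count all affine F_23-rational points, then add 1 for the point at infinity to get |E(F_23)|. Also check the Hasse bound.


Affine points = {(0, 6), (0, 17), (2, 9), (2, 14), (4, 6), (4, 17), (5, 9), (5, 14), (6, 8), (6, 15), (8, 11), (8, 12), (9, 0), (10, 5), (10, 18), (11, 8), (11, 15), (12, 10), (12, 13), (13, 1), (13, 22), (14, 7), (14, 16), (16, 9), (16, 14), (17, 10), (17, 13), (19, 6), (19, 17)}; affine count = 29; |E(F_23)| = 30.

Discriminant check: Δ ∝ 4a³ + 27b² = 4·7³ + 27·13² = 4·343 + 27·169 ≡ 1 (mod 23). Nonzero ⇒ E is nonsingular.
For each x ∈ F_23, compute rhs = x³ + 7·x + 13 mod 23, then count y ∈ F_23 with y² ≡ rhs.
  x = 0: rhs = 13, matching y values: 6, 17 (2 points).
  x = 1: rhs = 21, matching y values: none (0 points).
  x = 2: rhs = 12, matching y values: 9, 14 (2 points).
  x = 3: rhs = 15, matching y values: none (0 points).
  x = 4: rhs = 13, matching y values: 6, 17 (2 points).
  x = 5: rhs = 12, matching y values: 9, 14 (2 points).
  x = 6: rhs = 18, matching y values: 8, 15 (2 points).
  x = 7: rhs = 14, matching y values: none (0 points).
  x = 8: rhs = 6, matching y values: 11, 12 (2 points).
  x = 9: rhs = 0, matching y values: 0 (1 points).
  x = 10: rhs = 2, matching y values: 5, 18 (2 points).
  x = 11: rhs = 18, matching y values: 8, 15 (2 points).
  x = 12: rhs = 8, matching y values: 10, 13 (2 points).
  x = 13: rhs = 1, matching y values: 1, 22 (2 points).
  x = 14: rhs = 3, matching y values: 7, 16 (2 points).
  x = 15: rhs = 20, matching y values: none (0 points).
  x = 16: rhs = 12, matching y values: 9, 14 (2 points).
  x = 17: rhs = 8, matching y values: 10, 13 (2 points).
  x = 18: rhs = 14, matching y values: none (0 points).
  x = 19: rhs = 13, matching y values: 6, 17 (2 points).
  x = 20: rhs = 11, matching y values: none (0 points).
  x = 21: rhs = 14, matching y values: none (0 points).
  x = 22: rhs = 5, matching y values: none (0 points).
Total affine count: 29.
Full point count |E(F_23)| = 29 + 1 = 30.
Hasse bound: |30 − (23+1)| = |6| = 6 ≤ 2√23 ≈ 9.5917 ✓.


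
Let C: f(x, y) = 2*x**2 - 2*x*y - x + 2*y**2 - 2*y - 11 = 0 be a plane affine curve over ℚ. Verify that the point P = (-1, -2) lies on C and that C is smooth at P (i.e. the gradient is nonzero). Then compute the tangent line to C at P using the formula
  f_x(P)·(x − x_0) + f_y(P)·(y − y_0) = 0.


Tangent line at P: -x - 8*y - 17 = 0.

Step 1: f(-1, -2) = 0, so P lies on C.
Step 2: partial derivatives
  f_x(x, y) = 4*x - 2*y - 1, f_y(x, y) = -2*x + 4*y - 2.
  f_x(P) = -1, f_y(P) = -8 (gradient nonzero, so P is smooth).
Step 3: tangent line at P: -1·(x − -1) + -8·(y − -2) = 0.
Expanding: -x - 8*y - 17 = 0.


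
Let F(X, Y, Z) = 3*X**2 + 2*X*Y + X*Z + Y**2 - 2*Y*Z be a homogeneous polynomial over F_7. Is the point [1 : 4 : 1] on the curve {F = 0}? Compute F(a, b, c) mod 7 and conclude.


F(1,4,1) ≡ 6 (mod 7); P is NOT on the curve.

Evaluate F(1, 4, 1) term-by-term (mod 7).
  3*X**2 ↦ 3·1·1·1 = 3
  2*X*Y ↦ 2·1·4·1 = 8
  X*Z ↦ 1·1·1·1 = 1
  Y**2 ↦ 1·1·16·1 = 16
  -2*Y*Z ↦ -2·1·4·1 = -8
Sum: F(1, 4, 1) = (3) + (8) + (1) + (16) + (-8) = 20.
Reducing mod 7: 20 ≡ 6 (mod 7).
Since F(a, b, c) ≡ 6 ≠ 0 (mod 7), P does NOT lie on the curve.


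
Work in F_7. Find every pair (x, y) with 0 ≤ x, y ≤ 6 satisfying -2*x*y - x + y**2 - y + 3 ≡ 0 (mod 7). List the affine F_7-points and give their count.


Affine F_7-points: {(1, 1), (1, 2), (2, 6), (3, 0), (4, 4), (4, 5)}; count = 6.

For each of the 49 pairs (x, y) ∈ F_7², evaluate f(x, y) mod 7. Record the zeros.
  x = 0: [0↦3, 1↦3, 2↦5, 3↦2, 4↦1, 5↦2, 6↦5]  zeros at y ∈ ∅
  x = 1: [0↦2, 1↦0, 2↦0, 3↦2, 4↦6, 5↦5, 6↦6]  zeros at y ∈ {1, 2}
  x = 2: [0↦1, 1↦4, 2↦2, 3↦2, 4↦4, 5↦1, 6↦0]  zeros at y ∈ {6}
  x = 3: [0↦0, 1↦1, 2↦4, 3↦2, 4↦2, 5↦4, 6↦1]  zeros at y ∈ {0}
  x = 4: [0↦6, 1↦5, 2↦6, 3↦2, 4↦0, 5↦0, 6↦2]  zeros at y ∈ {4, 5}
  x = 5: [0↦5, 1↦2, 2↦1, 3↦2, 4↦5, 5↦3, 6↦3]  zeros at y ∈ ∅
  x = 6: [0↦4, 1↦6, 2↦3, 3↦2, 4↦3, 5↦6, 6↦4]  zeros at y ∈ ∅
Collecting zeros: affine points = {(1, 1), (1, 2), (2, 6), (3, 0), (4, 4), (4, 5)}.
Total count |C(F_7)_aff| = 6.


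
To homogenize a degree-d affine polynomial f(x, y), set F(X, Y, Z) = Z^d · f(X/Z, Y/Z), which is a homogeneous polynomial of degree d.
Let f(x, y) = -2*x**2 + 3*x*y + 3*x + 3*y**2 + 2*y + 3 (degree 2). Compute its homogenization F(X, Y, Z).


F(X, Y, Z) = -2*X**2 + 3*X*Y + 3*X*Z + 3*Y**2 + 2*Y*Z + 3*Z**2

deg(f) = 2.
Substitute x = X/Z, y = Y/Z into f, then multiply by Z^2.
  monomial -2·x^2·y^0 ↦ -2·X^2·Y^0·Z^0.
  monomial 3·x^1·y^1 ↦ 3·X^1·Y^1·Z^0.
  monomial 3·x^1·y^0 ↦ 3·X^1·Y^0·Z^1.
  monomial 3·x^0·y^2 ↦ 3·X^0·Y^2·Z^0.
  monomial 2·x^0·y^1 ↦ 2·X^0·Y^1·Z^1.
  monomial 3·x^0·y^0 ↦ 3·X^0·Y^0·Z^2.
Collecting: F(X, Y, Z) = -2*X**2 + 3*X*Y + 3*X*Z + 3*Y**2 + 2*Y*Z + 3*Z**2.


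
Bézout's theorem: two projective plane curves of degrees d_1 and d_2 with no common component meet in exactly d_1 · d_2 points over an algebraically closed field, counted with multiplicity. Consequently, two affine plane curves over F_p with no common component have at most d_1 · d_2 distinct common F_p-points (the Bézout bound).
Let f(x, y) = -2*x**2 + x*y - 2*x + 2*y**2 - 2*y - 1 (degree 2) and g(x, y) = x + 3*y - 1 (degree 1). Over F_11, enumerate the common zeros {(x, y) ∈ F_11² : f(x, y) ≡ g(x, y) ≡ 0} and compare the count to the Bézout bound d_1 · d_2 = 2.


Common zeros: ∅; count = 0; Bézout bound = 2.

deg(f) = 2, deg(g) = 1, so Bézout bound = 2.
Scan x ∈ F_11. For each x, list the y ∈ F_11 with f(x, y) ≡ 0 and those with g(x, y) ≡ 0 (mod 11); the common zeros in that column are the intersection.
  x = 0: f ≡ 0 at y ∈ {3, 9}; g ≡ 0 at y ∈ {4}; common: ∅.
  x = 1: f ≡ 0 at y ∈ ∅; g ≡ 0 at y ∈ {0}; common: ∅.
  x = 2: f ≡ 0 at y ∈ {1, 10}; g ≡ 0 at y ∈ {7}; common: ∅.
  x = 3: f ≡ 0 at y ∈ {1, 4}; g ≡ 0 at y ∈ {3}; common: ∅.
  x = 4: f ≡ 0 at y ∈ ∅; g ≡ 0 at y ∈ {10}; common: ∅.
  x = 5: f ≡ 0 at y ∈ ∅; g ≡ 0 at y ∈ {6}; common: ∅.
  x = 6: f ≡ 0 at y ∈ {3, 6}; g ≡ 0 at y ∈ {2}; common: ∅.
  x = 7: f ≡ 0 at y ∈ {6, 8}; g ≡ 0 at y ∈ {9}; common: ∅.
  x = 8: f ≡ 0 at y ∈ ∅; g ≡ 0 at y ∈ {5}; common: ∅.
  x = 9: f ≡ 0 at y ∈ {4, 9}; g ≡ 0 at y ∈ {1}; common: ∅.
  x = 10: f ≡ 0 at y ∈ ∅; g ≡ 0 at y ∈ {8}; common: ∅.
Collecting: common zeros = ∅, so the count is 0.
Comparison with the Bézout bound: 0 ≤ 2 = deg(f)·deg(g), as expected for curves with no common component (the affine F_11-count falls short of the bound because intersections may lie at infinity, over extension fields, or carry multiplicity).


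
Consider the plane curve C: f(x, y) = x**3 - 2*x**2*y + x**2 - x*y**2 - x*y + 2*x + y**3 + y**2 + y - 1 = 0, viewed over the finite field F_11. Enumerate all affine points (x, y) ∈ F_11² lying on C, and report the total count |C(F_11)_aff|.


Affine F_11-points: {(0, 5), (0, 8), (2, 10), (7, 3), (8, 9), (10, 1)}; count = 6.

For each of the 121 pairs (x, y) ∈ F_11², evaluate f(x, y) mod 11. Record the zeros.
  x = 0: [0↦10, 1↦2, 2↦2, 3↦5, 4↦6, 5↦0, 6↦4, 7↦2, 8↦0, 9↦4, 10↦9]  zeros at y ∈ {5, 8}
  x = 1: [0↦3, 1↦2, 2↦7, 3↦2, 4↦4, 5↦8, 6↦9, 7↦2, 8↦4, 9↦10, 10↦4]  zeros at y ∈ ∅
  x = 2: [0↦4, 1↦6, 2↦1, 3↦6, 4↦5, 5↦4, 6↦9, 7↦4, 8↦6, 9↦10, 10↦0]  zeros at y ∈ {10}
  x = 3: [0↦8, 1↦9, 2↦1, 3↦1, 4↦4, 5↦5, 6↦10, 7↦3, 8↦1, 9↦10, 10↦3]  zeros at y ∈ ∅
  x = 4: [0↦10, 1↦6, 2↦2, 3↦4, 4↦7, 5↦6, 6↦7, 7↦5, 8↦6, 9↦5, 10↦8]  zeros at y ∈ ∅
  x = 5: [0↦5, 1↦3, 2↦10, 3↦10, 4↦9, 5↦2, 6↦6, 7↦5, 8↦5, 9↦1, 10↦10]  zeros at y ∈ ∅
  x = 6: [0↦10, 1↦6, 2↦9, 3↦3, 4↦5, 5↦10, 6↦2, 7↦9, 8↦4, 9↦4, 10↦4]  zeros at y ∈ ∅
  x = 7: [0↦9, 1↦10, 2↦5, 3↦0, 4↦1, 5↦3, 6↦1, 7↦1, 8↦9, 9↦9, 10↦7]  zeros at y ∈ {3}
  x = 8: [0↦8, 1↦10, 2↦4, 3↦7, 4↦3, 5↦9, 6↦9, 7↦9, 8↦4, 9↦0, 10↦3]  zeros at y ∈ {9}
  x = 9: [0↦2, 1↦1, 2↦1, 3↦8, 4↦6, 5↦1, 6↦10, 7↦6, 8↦6, 9↦5, 10↦9]  zeros at y ∈ ∅
  x = 10: [0↦8, 1↦0, 2↦2, 3↦9, 4↦5, 5↦7, 6↦10, 7↦9, 8↦10, 9↦8, 10↦9]  zeros at y ∈ {1}
Collecting zeros: affine points = {(0, 5), (0, 8), (2, 10), (7, 3), (8, 9), (10, 1)}.
Total count |C(F_11)_aff| = 6.


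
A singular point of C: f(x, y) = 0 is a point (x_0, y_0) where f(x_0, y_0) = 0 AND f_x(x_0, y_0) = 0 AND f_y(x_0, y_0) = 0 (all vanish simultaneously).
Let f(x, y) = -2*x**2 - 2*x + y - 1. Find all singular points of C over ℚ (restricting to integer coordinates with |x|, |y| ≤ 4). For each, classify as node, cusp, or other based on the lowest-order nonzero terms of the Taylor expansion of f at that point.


No singular points in the scanned grid; C is smooth there.

Compute partial derivatives:
  f_x = -4*x - 2.
  f_y = 1.
f_y = 1 is a nonzero constant, so f_y never vanishes: no point (x, y) can satisfy f = f_x = f_y = 0. In particular no (x, y) ∈ {−4, ..., 4}² is singular; the curve is smooth.


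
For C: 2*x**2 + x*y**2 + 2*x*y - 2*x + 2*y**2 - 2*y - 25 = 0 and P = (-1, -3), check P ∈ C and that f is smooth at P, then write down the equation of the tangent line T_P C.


Tangent line at P: -3*x - 10*y - 33 = 0.

Step 1: f(-1, -3) = 0, so P lies on C.
Step 2: partial derivatives
  f_x(x, y) = 4*x + y**2 + 2*y - 2, f_y(x, y) = 2*x*y + 2*x + 4*y - 2.
  f_x(P) = -3, f_y(P) = -10 (gradient nonzero, so P is smooth).
Step 3: tangent line at P: -3·(x − -1) + -10·(y − -3) = 0.
Expanding: -3*x - 10*y - 33 = 0.


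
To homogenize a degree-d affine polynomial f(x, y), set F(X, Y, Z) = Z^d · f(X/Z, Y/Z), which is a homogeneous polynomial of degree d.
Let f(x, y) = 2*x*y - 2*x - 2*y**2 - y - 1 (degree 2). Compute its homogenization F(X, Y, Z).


F(X, Y, Z) = 2*X*Y - 2*X*Z - 2*Y**2 - Y*Z - Z**2

deg(f) = 2.
Substitute x = X/Z, y = Y/Z into f, then multiply by Z^2.
  monomial 2·x^1·y^1 ↦ 2·X^1·Y^1·Z^0.
  monomial -2·x^1·y^0 ↦ -2·X^1·Y^0·Z^1.
  monomial -2·x^0·y^2 ↦ -2·X^0·Y^2·Z^0.
  monomial -1·x^0·y^1 ↦ -1·X^0·Y^1·Z^1.
  monomial -1·x^0·y^0 ↦ -1·X^0·Y^0·Z^2.
Collecting: F(X, Y, Z) = 2*X*Y - 2*X*Z - 2*Y**2 - Y*Z - Z**2.


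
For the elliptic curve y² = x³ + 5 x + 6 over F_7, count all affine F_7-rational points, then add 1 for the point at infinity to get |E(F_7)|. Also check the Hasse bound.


Affine points = {(5, 3), (5, 4), (6, 0)}; affine count = 3; |E(F_7)| = 4.

Discriminant check: Δ ∝ 4a³ + 27b² = 4·5³ + 27·6² = 4·125 + 27·36 ≡ 2 (mod 7). Nonzero ⇒ E is nonsingular.
For each x ∈ F_7, compute rhs = x³ + 5·x + 6 mod 7, then count y ∈ F_7 with y² ≡ rhs.
  x = 0: rhs = 6, matching y values: none (0 points).
  x = 1: rhs = 5, matching y values: none (0 points).
  x = 2: rhs = 3, matching y values: none (0 points).
  x = 3: rhs = 6, matching y values: none (0 points).
  x = 4: rhs = 6, matching y values: none (0 points).
  x = 5: rhs = 2, matching y values: 3, 4 (2 points).
  x = 6: rhs = 0, matching y values: 0 (1 points).
Total affine count: 3.
Full point count |E(F_7)| = 3 + 1 = 4.
Hasse bound: |4 − (7+1)| = |-4| = 4 ≤ 2√7 ≈ 5.2915 ✓.


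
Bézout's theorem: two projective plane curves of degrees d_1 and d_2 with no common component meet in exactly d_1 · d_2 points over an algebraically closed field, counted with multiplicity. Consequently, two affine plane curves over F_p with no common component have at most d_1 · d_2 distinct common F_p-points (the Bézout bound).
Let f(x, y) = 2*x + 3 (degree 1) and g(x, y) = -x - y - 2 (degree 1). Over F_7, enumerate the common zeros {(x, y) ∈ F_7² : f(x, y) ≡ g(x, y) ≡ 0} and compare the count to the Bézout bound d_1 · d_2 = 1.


Common zeros: {(2, 3)}; count = 1; Bézout bound = 1.

deg(f) = 1, deg(g) = 1, so Bézout bound = 1.
Scan x ∈ F_7. For each x, list the y ∈ F_7 with f(x, y) ≡ 0 and those with g(x, y) ≡ 0 (mod 7); the common zeros in that column are the intersection.
  x = 0: f ≡ 0 at y ∈ ∅; g ≡ 0 at y ∈ {5}; common: ∅.
  x = 1: f ≡ 0 at y ∈ ∅; g ≡ 0 at y ∈ {4}; common: ∅.
  x = 2: f ≡ 0 at y ∈ {0, 1, 2, 3, 4, 5, 6}; g ≡ 0 at y ∈ {3}; common: {3}.
  x = 3: f ≡ 0 at y ∈ ∅; g ≡ 0 at y ∈ {2}; common: ∅.
  x = 4: f ≡ 0 at y ∈ ∅; g ≡ 0 at y ∈ {1}; common: ∅.
  x = 5: f ≡ 0 at y ∈ ∅; g ≡ 0 at y ∈ {0}; common: ∅.
  x = 6: f ≡ 0 at y ∈ ∅; g ≡ 0 at y ∈ {6}; common: ∅.
Collecting: common zeros = {(2, 3)}, so the count is 1.
Comparison with the Bézout bound: 1 ≤ 1 = deg(f)·deg(g), as expected for curves with no common component (the bound is attained).


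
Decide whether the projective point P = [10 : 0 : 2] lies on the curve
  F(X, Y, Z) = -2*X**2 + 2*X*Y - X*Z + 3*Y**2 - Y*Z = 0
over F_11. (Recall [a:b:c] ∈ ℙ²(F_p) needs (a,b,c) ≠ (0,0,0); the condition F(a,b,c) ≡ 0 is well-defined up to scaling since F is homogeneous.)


F(10,0,2) ≡ 0 (mod 11); P is on the curve.

Evaluate F(10, 0, 2) term-by-term (mod 11).
  -2*X**2 ↦ -2·100·1·1 = -200
  2*X*Y ↦ 2·10·0·1 = 0
  -X*Z ↦ -1·10·1·2 = -20
  3*Y**2 ↦ 3·1·0·1 = 0
  -Y*Z ↦ -1·1·0·2 = 0
Sum: F(10, 0, 2) = (-200) + (0) + (-20) + (0) + (0) = -220.
Reducing mod 11: -220 ≡ 0 (mod 11).
Since F(a, b, c) ≡ 0 (mod 11), P lies on the curve.


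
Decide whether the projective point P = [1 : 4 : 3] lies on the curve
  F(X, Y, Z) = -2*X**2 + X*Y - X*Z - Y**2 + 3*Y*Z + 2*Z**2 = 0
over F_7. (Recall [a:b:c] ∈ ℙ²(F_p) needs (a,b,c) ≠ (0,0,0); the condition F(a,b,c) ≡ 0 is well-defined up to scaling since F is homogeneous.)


F(1,4,3) ≡ 2 (mod 7); P is NOT on the curve.

Evaluate F(1, 4, 3) term-by-term (mod 7).
  -2*X**2 ↦ -2·1·1·1 = -2
  X*Y ↦ 1·1·4·1 = 4
  -X*Z ↦ -1·1·1·3 = -3
  -Y**2 ↦ -1·1·16·1 = -16
  3*Y*Z ↦ 3·1·4·3 = 36
  2*Z**2 ↦ 2·1·1·9 = 18
Sum: F(1, 4, 3) = (-2) + (4) + (-3) + (-16) + (36) + (18) = 37.
Reducing mod 7: 37 ≡ 2 (mod 7).
Since F(a, b, c) ≡ 2 ≠ 0 (mod 7), P does NOT lie on the curve.
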